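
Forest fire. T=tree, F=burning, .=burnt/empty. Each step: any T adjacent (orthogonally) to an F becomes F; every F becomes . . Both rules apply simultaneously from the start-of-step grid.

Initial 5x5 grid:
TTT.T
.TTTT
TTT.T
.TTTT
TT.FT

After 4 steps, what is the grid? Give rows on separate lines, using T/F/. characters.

Step 1: 2 trees catch fire, 1 burn out
  TTT.T
  .TTTT
  TTT.T
  .TTFT
  TT..F
Step 2: 2 trees catch fire, 2 burn out
  TTT.T
  .TTTT
  TTT.T
  .TF.F
  TT...
Step 3: 3 trees catch fire, 2 burn out
  TTT.T
  .TTTT
  TTF.F
  .F...
  TT...
Step 4: 4 trees catch fire, 3 burn out
  TTT.T
  .TFTF
  TF...
  .....
  TF...

TTT.T
.TFTF
TF...
.....
TF...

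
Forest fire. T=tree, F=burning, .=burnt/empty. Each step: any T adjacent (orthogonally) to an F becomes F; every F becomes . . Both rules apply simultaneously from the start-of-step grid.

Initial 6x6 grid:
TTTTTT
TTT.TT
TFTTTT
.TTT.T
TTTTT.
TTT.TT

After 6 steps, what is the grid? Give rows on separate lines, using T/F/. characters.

Step 1: 4 trees catch fire, 1 burn out
  TTTTTT
  TFT.TT
  F.FTTT
  .FTT.T
  TTTTT.
  TTT.TT
Step 2: 6 trees catch fire, 4 burn out
  TFTTTT
  F.F.TT
  ...FTT
  ..FT.T
  TFTTT.
  TTT.TT
Step 3: 7 trees catch fire, 6 burn out
  F.FTTT
  ....TT
  ....FT
  ...F.T
  F.FTT.
  TFT.TT
Step 4: 6 trees catch fire, 7 burn out
  ...FTT
  ....FT
  .....F
  .....T
  ...FT.
  F.F.TT
Step 5: 4 trees catch fire, 6 burn out
  ....FT
  .....F
  ......
  .....F
  ....F.
  ....TT
Step 6: 2 trees catch fire, 4 burn out
  .....F
  ......
  ......
  ......
  ......
  ....FT

.....F
......
......
......
......
....FT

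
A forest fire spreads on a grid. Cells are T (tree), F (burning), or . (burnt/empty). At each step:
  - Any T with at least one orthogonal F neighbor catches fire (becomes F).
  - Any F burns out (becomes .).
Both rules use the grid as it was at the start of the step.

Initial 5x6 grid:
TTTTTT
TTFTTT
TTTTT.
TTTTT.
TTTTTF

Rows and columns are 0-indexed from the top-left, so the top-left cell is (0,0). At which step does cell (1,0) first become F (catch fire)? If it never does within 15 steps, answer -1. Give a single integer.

Step 1: cell (1,0)='T' (+5 fires, +2 burnt)
Step 2: cell (1,0)='F' (+9 fires, +5 burnt)
  -> target ignites at step 2
Step 3: cell (1,0)='.' (+8 fires, +9 burnt)
Step 4: cell (1,0)='.' (+3 fires, +8 burnt)
Step 5: cell (1,0)='.' (+1 fires, +3 burnt)
Step 6: cell (1,0)='.' (+0 fires, +1 burnt)
  fire out at step 6

2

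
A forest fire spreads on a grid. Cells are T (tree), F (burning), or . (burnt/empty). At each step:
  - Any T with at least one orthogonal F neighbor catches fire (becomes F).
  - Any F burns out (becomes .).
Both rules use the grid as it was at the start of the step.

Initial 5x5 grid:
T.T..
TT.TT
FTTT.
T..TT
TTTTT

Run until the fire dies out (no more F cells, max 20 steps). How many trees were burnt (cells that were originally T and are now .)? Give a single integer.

Answer: 16

Derivation:
Step 1: +3 fires, +1 burnt (F count now 3)
Step 2: +4 fires, +3 burnt (F count now 4)
Step 3: +2 fires, +4 burnt (F count now 2)
Step 4: +3 fires, +2 burnt (F count now 3)
Step 5: +3 fires, +3 burnt (F count now 3)
Step 6: +1 fires, +3 burnt (F count now 1)
Step 7: +0 fires, +1 burnt (F count now 0)
Fire out after step 7
Initially T: 17, now '.': 24
Total burnt (originally-T cells now '.'): 16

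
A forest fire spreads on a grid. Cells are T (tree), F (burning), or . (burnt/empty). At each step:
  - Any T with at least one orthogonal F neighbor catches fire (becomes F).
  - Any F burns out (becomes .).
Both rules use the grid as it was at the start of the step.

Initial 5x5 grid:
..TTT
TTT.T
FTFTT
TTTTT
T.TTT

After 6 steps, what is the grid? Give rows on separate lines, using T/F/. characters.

Step 1: 6 trees catch fire, 2 burn out
  ..TTT
  FTF.T
  .F.FT
  FTFTT
  T.TTT
Step 2: 7 trees catch fire, 6 burn out
  ..FTT
  .F..T
  ....F
  .F.FT
  F.FTT
Step 3: 4 trees catch fire, 7 burn out
  ...FT
  ....F
  .....
  ....F
  ...FT
Step 4: 2 trees catch fire, 4 burn out
  ....F
  .....
  .....
  .....
  ....F
Step 5: 0 trees catch fire, 2 burn out
  .....
  .....
  .....
  .....
  .....
Step 6: 0 trees catch fire, 0 burn out
  .....
  .....
  .....
  .....
  .....

.....
.....
.....
.....
.....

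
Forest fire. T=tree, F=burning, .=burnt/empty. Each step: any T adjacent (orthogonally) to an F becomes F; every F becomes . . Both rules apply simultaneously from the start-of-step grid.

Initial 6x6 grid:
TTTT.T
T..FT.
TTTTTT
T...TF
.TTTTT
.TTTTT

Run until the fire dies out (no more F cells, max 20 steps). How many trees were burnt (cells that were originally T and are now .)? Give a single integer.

Step 1: +6 fires, +2 burnt (F count now 6)
Step 2: +5 fires, +6 burnt (F count now 5)
Step 3: +4 fires, +5 burnt (F count now 4)
Step 4: +4 fires, +4 burnt (F count now 4)
Step 5: +4 fires, +4 burnt (F count now 4)
Step 6: +1 fires, +4 burnt (F count now 1)
Step 7: +0 fires, +1 burnt (F count now 0)
Fire out after step 7
Initially T: 25, now '.': 35
Total burnt (originally-T cells now '.'): 24

Answer: 24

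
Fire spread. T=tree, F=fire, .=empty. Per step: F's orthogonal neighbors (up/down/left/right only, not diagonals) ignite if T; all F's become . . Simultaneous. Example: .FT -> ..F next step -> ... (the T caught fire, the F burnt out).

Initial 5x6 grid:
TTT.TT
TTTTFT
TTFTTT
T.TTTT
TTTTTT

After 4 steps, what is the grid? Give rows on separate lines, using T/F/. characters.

Step 1: 8 trees catch fire, 2 burn out
  TTT.FT
  TTFF.F
  TF.FFT
  T.FTTT
  TTTTTT
Step 2: 8 trees catch fire, 8 burn out
  TTF..F
  TF....
  F....F
  T..FFT
  TTFTTT
Step 3: 7 trees catch fire, 8 burn out
  TF....
  F.....
  ......
  F....F
  TF.FFT
Step 4: 3 trees catch fire, 7 burn out
  F.....
  ......
  ......
  ......
  F....F

F.....
......
......
......
F....F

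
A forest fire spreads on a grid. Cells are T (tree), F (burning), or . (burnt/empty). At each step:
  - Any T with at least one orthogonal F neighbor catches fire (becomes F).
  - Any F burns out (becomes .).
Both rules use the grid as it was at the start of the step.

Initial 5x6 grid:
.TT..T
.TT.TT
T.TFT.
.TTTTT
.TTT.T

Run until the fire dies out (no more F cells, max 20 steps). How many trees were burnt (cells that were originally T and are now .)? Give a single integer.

Step 1: +3 fires, +1 burnt (F count now 3)
Step 2: +5 fires, +3 burnt (F count now 5)
Step 3: +6 fires, +5 burnt (F count now 6)
Step 4: +4 fires, +6 burnt (F count now 4)
Step 5: +0 fires, +4 burnt (F count now 0)
Fire out after step 5
Initially T: 19, now '.': 29
Total burnt (originally-T cells now '.'): 18

Answer: 18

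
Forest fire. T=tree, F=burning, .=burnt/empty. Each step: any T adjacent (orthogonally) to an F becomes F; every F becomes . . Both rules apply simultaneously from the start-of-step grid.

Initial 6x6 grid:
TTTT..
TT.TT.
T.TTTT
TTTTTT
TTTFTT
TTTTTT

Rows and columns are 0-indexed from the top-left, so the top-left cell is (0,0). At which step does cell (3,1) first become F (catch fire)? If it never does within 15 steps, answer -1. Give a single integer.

Step 1: cell (3,1)='T' (+4 fires, +1 burnt)
Step 2: cell (3,1)='T' (+7 fires, +4 burnt)
Step 3: cell (3,1)='F' (+8 fires, +7 burnt)
  -> target ignites at step 3
Step 4: cell (3,1)='.' (+5 fires, +8 burnt)
Step 5: cell (3,1)='.' (+2 fires, +5 burnt)
Step 6: cell (3,1)='.' (+2 fires, +2 burnt)
Step 7: cell (3,1)='.' (+2 fires, +2 burnt)
Step 8: cell (3,1)='.' (+0 fires, +2 burnt)
  fire out at step 8

3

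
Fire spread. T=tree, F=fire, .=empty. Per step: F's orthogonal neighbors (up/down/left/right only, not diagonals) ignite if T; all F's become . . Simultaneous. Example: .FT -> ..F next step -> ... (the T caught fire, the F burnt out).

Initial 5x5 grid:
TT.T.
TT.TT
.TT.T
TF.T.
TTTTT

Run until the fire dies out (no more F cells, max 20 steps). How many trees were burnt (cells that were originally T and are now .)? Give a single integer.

Step 1: +3 fires, +1 burnt (F count now 3)
Step 2: +4 fires, +3 burnt (F count now 4)
Step 3: +3 fires, +4 burnt (F count now 3)
Step 4: +3 fires, +3 burnt (F count now 3)
Step 5: +0 fires, +3 burnt (F count now 0)
Fire out after step 5
Initially T: 17, now '.': 21
Total burnt (originally-T cells now '.'): 13

Answer: 13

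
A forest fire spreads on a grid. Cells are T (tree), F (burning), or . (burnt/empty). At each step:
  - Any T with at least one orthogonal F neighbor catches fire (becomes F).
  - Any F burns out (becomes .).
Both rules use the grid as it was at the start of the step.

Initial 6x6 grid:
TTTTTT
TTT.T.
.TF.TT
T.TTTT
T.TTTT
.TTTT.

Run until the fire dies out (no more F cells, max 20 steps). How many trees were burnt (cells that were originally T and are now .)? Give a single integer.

Answer: 25

Derivation:
Step 1: +3 fires, +1 burnt (F count now 3)
Step 2: +4 fires, +3 burnt (F count now 4)
Step 3: +6 fires, +4 burnt (F count now 6)
Step 4: +7 fires, +6 burnt (F count now 7)
Step 5: +5 fires, +7 burnt (F count now 5)
Step 6: +0 fires, +5 burnt (F count now 0)
Fire out after step 6
Initially T: 27, now '.': 34
Total burnt (originally-T cells now '.'): 25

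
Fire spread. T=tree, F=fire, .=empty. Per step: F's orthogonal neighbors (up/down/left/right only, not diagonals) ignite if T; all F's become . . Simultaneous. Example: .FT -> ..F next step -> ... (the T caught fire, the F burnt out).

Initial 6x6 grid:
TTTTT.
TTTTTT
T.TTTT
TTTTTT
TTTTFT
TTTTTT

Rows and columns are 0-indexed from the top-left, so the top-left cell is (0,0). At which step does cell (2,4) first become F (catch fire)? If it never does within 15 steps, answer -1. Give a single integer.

Step 1: cell (2,4)='T' (+4 fires, +1 burnt)
Step 2: cell (2,4)='F' (+6 fires, +4 burnt)
  -> target ignites at step 2
Step 3: cell (2,4)='.' (+6 fires, +6 burnt)
Step 4: cell (2,4)='.' (+7 fires, +6 burnt)
Step 5: cell (2,4)='.' (+4 fires, +7 burnt)
Step 6: cell (2,4)='.' (+3 fires, +4 burnt)
Step 7: cell (2,4)='.' (+2 fires, +3 burnt)
Step 8: cell (2,4)='.' (+1 fires, +2 burnt)
Step 9: cell (2,4)='.' (+0 fires, +1 burnt)
  fire out at step 9

2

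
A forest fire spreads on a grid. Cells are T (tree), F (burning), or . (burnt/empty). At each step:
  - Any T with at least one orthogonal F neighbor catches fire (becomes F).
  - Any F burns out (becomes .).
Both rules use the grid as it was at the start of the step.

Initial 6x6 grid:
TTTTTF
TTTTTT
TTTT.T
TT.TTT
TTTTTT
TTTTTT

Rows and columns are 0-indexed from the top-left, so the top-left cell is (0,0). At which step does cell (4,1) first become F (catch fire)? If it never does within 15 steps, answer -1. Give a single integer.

Step 1: cell (4,1)='T' (+2 fires, +1 burnt)
Step 2: cell (4,1)='T' (+3 fires, +2 burnt)
Step 3: cell (4,1)='T' (+3 fires, +3 burnt)
Step 4: cell (4,1)='T' (+5 fires, +3 burnt)
Step 5: cell (4,1)='T' (+6 fires, +5 burnt)
Step 6: cell (4,1)='T' (+4 fires, +6 burnt)
Step 7: cell (4,1)='T' (+4 fires, +4 burnt)
Step 8: cell (4,1)='F' (+3 fires, +4 burnt)
  -> target ignites at step 8
Step 9: cell (4,1)='.' (+2 fires, +3 burnt)
Step 10: cell (4,1)='.' (+1 fires, +2 burnt)
Step 11: cell (4,1)='.' (+0 fires, +1 burnt)
  fire out at step 11

8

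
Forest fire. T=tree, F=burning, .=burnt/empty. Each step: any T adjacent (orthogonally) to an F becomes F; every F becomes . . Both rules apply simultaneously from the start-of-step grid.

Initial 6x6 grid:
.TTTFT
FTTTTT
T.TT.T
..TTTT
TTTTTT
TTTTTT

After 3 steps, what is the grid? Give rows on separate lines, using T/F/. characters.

Step 1: 5 trees catch fire, 2 burn out
  .TTF.F
  .FTTFT
  F.TT.T
  ..TTTT
  TTTTTT
  TTTTTT
Step 2: 5 trees catch fire, 5 burn out
  .FF...
  ..FF.F
  ..TT.T
  ..TTTT
  TTTTTT
  TTTTTT
Step 3: 3 trees catch fire, 5 burn out
  ......
  ......
  ..FF.F
  ..TTTT
  TTTTTT
  TTTTTT

......
......
..FF.F
..TTTT
TTTTTT
TTTTTT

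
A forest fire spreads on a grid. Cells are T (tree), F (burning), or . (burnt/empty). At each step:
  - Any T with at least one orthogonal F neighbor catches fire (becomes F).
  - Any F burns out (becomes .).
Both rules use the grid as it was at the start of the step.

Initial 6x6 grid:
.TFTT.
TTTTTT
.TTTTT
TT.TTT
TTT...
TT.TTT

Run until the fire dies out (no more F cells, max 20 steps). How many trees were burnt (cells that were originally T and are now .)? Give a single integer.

Answer: 24

Derivation:
Step 1: +3 fires, +1 burnt (F count now 3)
Step 2: +4 fires, +3 burnt (F count now 4)
Step 3: +4 fires, +4 burnt (F count now 4)
Step 4: +4 fires, +4 burnt (F count now 4)
Step 5: +4 fires, +4 burnt (F count now 4)
Step 6: +4 fires, +4 burnt (F count now 4)
Step 7: +1 fires, +4 burnt (F count now 1)
Step 8: +0 fires, +1 burnt (F count now 0)
Fire out after step 8
Initially T: 27, now '.': 33
Total burnt (originally-T cells now '.'): 24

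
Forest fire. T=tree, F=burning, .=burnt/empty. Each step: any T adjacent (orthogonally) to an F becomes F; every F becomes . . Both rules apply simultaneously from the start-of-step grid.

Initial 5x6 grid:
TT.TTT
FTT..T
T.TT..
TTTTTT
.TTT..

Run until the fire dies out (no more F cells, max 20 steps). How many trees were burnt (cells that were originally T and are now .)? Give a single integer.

Step 1: +3 fires, +1 burnt (F count now 3)
Step 2: +3 fires, +3 burnt (F count now 3)
Step 3: +2 fires, +3 burnt (F count now 2)
Step 4: +3 fires, +2 burnt (F count now 3)
Step 5: +2 fires, +3 burnt (F count now 2)
Step 6: +2 fires, +2 burnt (F count now 2)
Step 7: +1 fires, +2 burnt (F count now 1)
Step 8: +0 fires, +1 burnt (F count now 0)
Fire out after step 8
Initially T: 20, now '.': 26
Total burnt (originally-T cells now '.'): 16

Answer: 16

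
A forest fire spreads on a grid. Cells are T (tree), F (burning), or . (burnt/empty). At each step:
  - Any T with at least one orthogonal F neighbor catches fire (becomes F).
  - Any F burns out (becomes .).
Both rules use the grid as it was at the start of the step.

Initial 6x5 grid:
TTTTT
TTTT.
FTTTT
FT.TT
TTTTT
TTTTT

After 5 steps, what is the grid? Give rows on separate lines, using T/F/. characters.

Step 1: 4 trees catch fire, 2 burn out
  TTTTT
  FTTT.
  .FTTT
  .F.TT
  FTTTT
  TTTTT
Step 2: 5 trees catch fire, 4 burn out
  FTTTT
  .FTT.
  ..FTT
  ...TT
  .FTTT
  FTTTT
Step 3: 5 trees catch fire, 5 burn out
  .FTTT
  ..FT.
  ...FT
  ...TT
  ..FTT
  .FTTT
Step 4: 6 trees catch fire, 5 burn out
  ..FTT
  ...F.
  ....F
  ...FT
  ...FT
  ..FTT
Step 5: 4 trees catch fire, 6 burn out
  ...FT
  .....
  .....
  ....F
  ....F
  ...FT

...FT
.....
.....
....F
....F
...FT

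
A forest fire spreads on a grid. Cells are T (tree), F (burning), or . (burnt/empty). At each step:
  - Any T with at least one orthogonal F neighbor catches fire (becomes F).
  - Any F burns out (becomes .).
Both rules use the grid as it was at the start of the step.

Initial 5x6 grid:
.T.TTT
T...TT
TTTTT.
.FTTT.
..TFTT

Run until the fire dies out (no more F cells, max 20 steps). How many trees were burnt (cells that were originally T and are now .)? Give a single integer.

Answer: 17

Derivation:
Step 1: +5 fires, +2 burnt (F count now 5)
Step 2: +5 fires, +5 burnt (F count now 5)
Step 3: +2 fires, +5 burnt (F count now 2)
Step 4: +1 fires, +2 burnt (F count now 1)
Step 5: +2 fires, +1 burnt (F count now 2)
Step 6: +2 fires, +2 burnt (F count now 2)
Step 7: +0 fires, +2 burnt (F count now 0)
Fire out after step 7
Initially T: 18, now '.': 29
Total burnt (originally-T cells now '.'): 17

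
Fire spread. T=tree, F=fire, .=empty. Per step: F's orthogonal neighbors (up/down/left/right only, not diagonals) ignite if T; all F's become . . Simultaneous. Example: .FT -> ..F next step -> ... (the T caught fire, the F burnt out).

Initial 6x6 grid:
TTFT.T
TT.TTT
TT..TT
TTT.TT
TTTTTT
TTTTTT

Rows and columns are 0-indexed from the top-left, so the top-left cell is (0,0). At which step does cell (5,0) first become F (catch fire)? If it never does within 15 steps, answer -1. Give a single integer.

Step 1: cell (5,0)='T' (+2 fires, +1 burnt)
Step 2: cell (5,0)='T' (+3 fires, +2 burnt)
Step 3: cell (5,0)='T' (+3 fires, +3 burnt)
Step 4: cell (5,0)='T' (+4 fires, +3 burnt)
Step 5: cell (5,0)='T' (+6 fires, +4 burnt)
Step 6: cell (5,0)='T' (+5 fires, +6 burnt)
Step 7: cell (5,0)='F' (+5 fires, +5 burnt)
  -> target ignites at step 7
Step 8: cell (5,0)='.' (+2 fires, +5 burnt)
Step 9: cell (5,0)='.' (+0 fires, +2 burnt)
  fire out at step 9

7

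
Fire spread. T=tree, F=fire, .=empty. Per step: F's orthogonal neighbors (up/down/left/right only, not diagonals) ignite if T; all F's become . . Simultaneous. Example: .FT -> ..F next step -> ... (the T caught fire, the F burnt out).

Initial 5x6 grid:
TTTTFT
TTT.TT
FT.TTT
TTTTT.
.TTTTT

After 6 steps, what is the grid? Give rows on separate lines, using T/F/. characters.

Step 1: 6 trees catch fire, 2 burn out
  TTTF.F
  FTT.FT
  .F.TTT
  FTTTT.
  .TTTTT
Step 2: 6 trees catch fire, 6 burn out
  FTF...
  .FT..F
  ...TFT
  .FTTT.
  .TTTTT
Step 3: 7 trees catch fire, 6 burn out
  .F....
  ..F...
  ...F.F
  ..FTF.
  .FTTTT
Step 4: 3 trees catch fire, 7 burn out
  ......
  ......
  ......
  ...F..
  ..FTFT
Step 5: 2 trees catch fire, 3 burn out
  ......
  ......
  ......
  ......
  ...F.F
Step 6: 0 trees catch fire, 2 burn out
  ......
  ......
  ......
  ......
  ......

......
......
......
......
......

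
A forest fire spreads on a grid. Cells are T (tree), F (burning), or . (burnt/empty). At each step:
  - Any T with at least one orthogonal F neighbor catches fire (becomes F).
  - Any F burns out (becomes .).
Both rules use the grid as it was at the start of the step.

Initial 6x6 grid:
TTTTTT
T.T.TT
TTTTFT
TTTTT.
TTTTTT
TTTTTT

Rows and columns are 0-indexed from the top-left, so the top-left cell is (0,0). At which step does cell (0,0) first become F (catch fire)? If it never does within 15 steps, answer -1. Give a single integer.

Step 1: cell (0,0)='T' (+4 fires, +1 burnt)
Step 2: cell (0,0)='T' (+5 fires, +4 burnt)
Step 3: cell (0,0)='T' (+8 fires, +5 burnt)
Step 4: cell (0,0)='T' (+6 fires, +8 burnt)
Step 5: cell (0,0)='T' (+5 fires, +6 burnt)
Step 6: cell (0,0)='F' (+3 fires, +5 burnt)
  -> target ignites at step 6
Step 7: cell (0,0)='.' (+1 fires, +3 burnt)
Step 8: cell (0,0)='.' (+0 fires, +1 burnt)
  fire out at step 8

6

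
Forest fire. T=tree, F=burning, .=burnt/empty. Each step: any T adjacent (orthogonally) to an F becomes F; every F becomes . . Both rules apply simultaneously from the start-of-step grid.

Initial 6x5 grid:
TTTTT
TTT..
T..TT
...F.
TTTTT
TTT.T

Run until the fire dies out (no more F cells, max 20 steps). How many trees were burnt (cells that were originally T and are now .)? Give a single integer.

Answer: 11

Derivation:
Step 1: +2 fires, +1 burnt (F count now 2)
Step 2: +3 fires, +2 burnt (F count now 3)
Step 3: +3 fires, +3 burnt (F count now 3)
Step 4: +2 fires, +3 burnt (F count now 2)
Step 5: +1 fires, +2 burnt (F count now 1)
Step 6: +0 fires, +1 burnt (F count now 0)
Fire out after step 6
Initially T: 20, now '.': 21
Total burnt (originally-T cells now '.'): 11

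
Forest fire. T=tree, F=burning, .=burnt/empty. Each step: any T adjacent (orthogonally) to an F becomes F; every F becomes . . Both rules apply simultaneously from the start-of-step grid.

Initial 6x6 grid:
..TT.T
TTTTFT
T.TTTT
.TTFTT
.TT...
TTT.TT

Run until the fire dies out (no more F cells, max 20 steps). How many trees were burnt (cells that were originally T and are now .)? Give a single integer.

Answer: 22

Derivation:
Step 1: +6 fires, +2 burnt (F count now 6)
Step 2: +8 fires, +6 burnt (F count now 8)
Step 3: +4 fires, +8 burnt (F count now 4)
Step 4: +2 fires, +4 burnt (F count now 2)
Step 5: +2 fires, +2 burnt (F count now 2)
Step 6: +0 fires, +2 burnt (F count now 0)
Fire out after step 6
Initially T: 24, now '.': 34
Total burnt (originally-T cells now '.'): 22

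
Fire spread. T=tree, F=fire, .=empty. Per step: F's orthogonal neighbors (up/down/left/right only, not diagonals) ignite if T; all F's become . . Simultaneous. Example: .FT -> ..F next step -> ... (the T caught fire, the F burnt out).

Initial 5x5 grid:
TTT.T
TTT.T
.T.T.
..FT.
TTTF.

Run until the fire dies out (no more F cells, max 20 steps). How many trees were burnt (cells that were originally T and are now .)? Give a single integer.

Answer: 5

Derivation:
Step 1: +2 fires, +2 burnt (F count now 2)
Step 2: +2 fires, +2 burnt (F count now 2)
Step 3: +1 fires, +2 burnt (F count now 1)
Step 4: +0 fires, +1 burnt (F count now 0)
Fire out after step 4
Initially T: 14, now '.': 16
Total burnt (originally-T cells now '.'): 5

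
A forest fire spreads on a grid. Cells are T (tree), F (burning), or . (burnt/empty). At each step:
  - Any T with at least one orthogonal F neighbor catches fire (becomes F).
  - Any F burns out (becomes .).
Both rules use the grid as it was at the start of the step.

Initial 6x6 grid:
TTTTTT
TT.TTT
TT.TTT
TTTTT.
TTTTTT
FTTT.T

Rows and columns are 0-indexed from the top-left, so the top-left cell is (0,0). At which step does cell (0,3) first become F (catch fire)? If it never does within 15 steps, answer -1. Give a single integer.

Step 1: cell (0,3)='T' (+2 fires, +1 burnt)
Step 2: cell (0,3)='T' (+3 fires, +2 burnt)
Step 3: cell (0,3)='T' (+4 fires, +3 burnt)
Step 4: cell (0,3)='T' (+4 fires, +4 burnt)
Step 5: cell (0,3)='T' (+4 fires, +4 burnt)
Step 6: cell (0,3)='T' (+4 fires, +4 burnt)
Step 7: cell (0,3)='T' (+4 fires, +4 burnt)
Step 8: cell (0,3)='F' (+3 fires, +4 burnt)
  -> target ignites at step 8
Step 9: cell (0,3)='.' (+2 fires, +3 burnt)
Step 10: cell (0,3)='.' (+1 fires, +2 burnt)
Step 11: cell (0,3)='.' (+0 fires, +1 burnt)
  fire out at step 11

8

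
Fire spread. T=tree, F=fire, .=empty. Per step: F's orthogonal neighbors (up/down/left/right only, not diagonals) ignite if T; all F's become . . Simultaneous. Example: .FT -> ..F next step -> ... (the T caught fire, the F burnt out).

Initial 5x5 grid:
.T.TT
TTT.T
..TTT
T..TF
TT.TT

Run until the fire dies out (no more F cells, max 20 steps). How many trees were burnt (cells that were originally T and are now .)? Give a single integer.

Step 1: +3 fires, +1 burnt (F count now 3)
Step 2: +3 fires, +3 burnt (F count now 3)
Step 3: +2 fires, +3 burnt (F count now 2)
Step 4: +2 fires, +2 burnt (F count now 2)
Step 5: +1 fires, +2 burnt (F count now 1)
Step 6: +2 fires, +1 burnt (F count now 2)
Step 7: +0 fires, +2 burnt (F count now 0)
Fire out after step 7
Initially T: 16, now '.': 22
Total burnt (originally-T cells now '.'): 13

Answer: 13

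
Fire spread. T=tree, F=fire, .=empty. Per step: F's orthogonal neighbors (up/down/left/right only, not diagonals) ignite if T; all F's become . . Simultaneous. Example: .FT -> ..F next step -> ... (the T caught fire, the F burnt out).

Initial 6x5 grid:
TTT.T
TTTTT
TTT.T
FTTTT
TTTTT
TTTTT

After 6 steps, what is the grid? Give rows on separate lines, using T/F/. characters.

Step 1: 3 trees catch fire, 1 burn out
  TTT.T
  TTTTT
  FTT.T
  .FTTT
  FTTTT
  TTTTT
Step 2: 5 trees catch fire, 3 burn out
  TTT.T
  FTTTT
  .FT.T
  ..FTT
  .FTTT
  FTTTT
Step 3: 6 trees catch fire, 5 burn out
  FTT.T
  .FTTT
  ..F.T
  ...FT
  ..FTT
  .FTTT
Step 4: 5 trees catch fire, 6 burn out
  .FT.T
  ..FTT
  ....T
  ....F
  ...FT
  ..FTT
Step 5: 5 trees catch fire, 5 burn out
  ..F.T
  ...FT
  ....F
  .....
  ....F
  ...FT
Step 6: 2 trees catch fire, 5 burn out
  ....T
  ....F
  .....
  .....
  .....
  ....F

....T
....F
.....
.....
.....
....F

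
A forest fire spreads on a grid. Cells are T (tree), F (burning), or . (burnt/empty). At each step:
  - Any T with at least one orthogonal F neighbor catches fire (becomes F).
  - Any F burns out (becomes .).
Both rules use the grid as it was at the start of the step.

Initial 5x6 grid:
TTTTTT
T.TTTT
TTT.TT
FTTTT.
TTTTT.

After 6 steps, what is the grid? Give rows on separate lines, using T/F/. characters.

Step 1: 3 trees catch fire, 1 burn out
  TTTTTT
  T.TTTT
  FTT.TT
  .FTTT.
  FTTTT.
Step 2: 4 trees catch fire, 3 burn out
  TTTTTT
  F.TTTT
  .FT.TT
  ..FTT.
  .FTTT.
Step 3: 4 trees catch fire, 4 burn out
  FTTTTT
  ..TTTT
  ..F.TT
  ...FT.
  ..FTT.
Step 4: 4 trees catch fire, 4 burn out
  .FTTTT
  ..FTTT
  ....TT
  ....F.
  ...FT.
Step 5: 4 trees catch fire, 4 burn out
  ..FTTT
  ...FTT
  ....FT
  ......
  ....F.
Step 6: 3 trees catch fire, 4 burn out
  ...FTT
  ....FT
  .....F
  ......
  ......

...FTT
....FT
.....F
......
......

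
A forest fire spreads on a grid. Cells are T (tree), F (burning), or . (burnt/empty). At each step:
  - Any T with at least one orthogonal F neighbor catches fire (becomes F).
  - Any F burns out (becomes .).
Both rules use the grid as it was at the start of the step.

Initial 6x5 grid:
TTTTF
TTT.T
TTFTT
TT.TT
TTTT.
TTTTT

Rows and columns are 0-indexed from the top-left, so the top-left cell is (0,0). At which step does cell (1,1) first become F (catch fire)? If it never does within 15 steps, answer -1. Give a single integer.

Step 1: cell (1,1)='T' (+5 fires, +2 burnt)
Step 2: cell (1,1)='F' (+6 fires, +5 burnt)
  -> target ignites at step 2
Step 3: cell (1,1)='.' (+6 fires, +6 burnt)
Step 4: cell (1,1)='.' (+5 fires, +6 burnt)
Step 5: cell (1,1)='.' (+3 fires, +5 burnt)
Step 6: cell (1,1)='.' (+0 fires, +3 burnt)
  fire out at step 6

2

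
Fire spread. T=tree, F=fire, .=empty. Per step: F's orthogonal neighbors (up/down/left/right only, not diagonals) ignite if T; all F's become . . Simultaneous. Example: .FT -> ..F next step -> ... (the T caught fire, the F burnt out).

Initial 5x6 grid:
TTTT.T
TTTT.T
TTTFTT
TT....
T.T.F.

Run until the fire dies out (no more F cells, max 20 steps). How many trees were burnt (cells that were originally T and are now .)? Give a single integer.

Step 1: +3 fires, +2 burnt (F count now 3)
Step 2: +4 fires, +3 burnt (F count now 4)
Step 3: +5 fires, +4 burnt (F count now 5)
Step 4: +4 fires, +5 burnt (F count now 4)
Step 5: +2 fires, +4 burnt (F count now 2)
Step 6: +0 fires, +2 burnt (F count now 0)
Fire out after step 6
Initially T: 19, now '.': 29
Total burnt (originally-T cells now '.'): 18

Answer: 18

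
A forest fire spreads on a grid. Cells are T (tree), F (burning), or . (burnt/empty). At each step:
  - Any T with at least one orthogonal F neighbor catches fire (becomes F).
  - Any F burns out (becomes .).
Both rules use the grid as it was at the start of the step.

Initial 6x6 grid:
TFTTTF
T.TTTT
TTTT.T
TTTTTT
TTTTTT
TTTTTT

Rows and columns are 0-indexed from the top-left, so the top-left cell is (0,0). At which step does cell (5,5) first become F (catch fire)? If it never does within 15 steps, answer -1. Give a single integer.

Step 1: cell (5,5)='T' (+4 fires, +2 burnt)
Step 2: cell (5,5)='T' (+5 fires, +4 burnt)
Step 3: cell (5,5)='T' (+4 fires, +5 burnt)
Step 4: cell (5,5)='T' (+6 fires, +4 burnt)
Step 5: cell (5,5)='F' (+6 fires, +6 burnt)
  -> target ignites at step 5
Step 6: cell (5,5)='.' (+5 fires, +6 burnt)
Step 7: cell (5,5)='.' (+2 fires, +5 burnt)
Step 8: cell (5,5)='.' (+0 fires, +2 burnt)
  fire out at step 8

5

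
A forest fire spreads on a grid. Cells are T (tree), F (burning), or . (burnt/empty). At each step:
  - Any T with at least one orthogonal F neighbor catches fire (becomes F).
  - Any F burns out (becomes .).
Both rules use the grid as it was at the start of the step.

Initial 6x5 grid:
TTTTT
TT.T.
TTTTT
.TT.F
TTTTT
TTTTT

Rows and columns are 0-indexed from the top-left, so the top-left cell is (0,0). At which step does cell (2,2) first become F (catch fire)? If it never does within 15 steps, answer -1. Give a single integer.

Step 1: cell (2,2)='T' (+2 fires, +1 burnt)
Step 2: cell (2,2)='T' (+3 fires, +2 burnt)
Step 3: cell (2,2)='F' (+4 fires, +3 burnt)
  -> target ignites at step 3
Step 4: cell (2,2)='.' (+5 fires, +4 burnt)
Step 5: cell (2,2)='.' (+7 fires, +5 burnt)
Step 6: cell (2,2)='.' (+3 fires, +7 burnt)
Step 7: cell (2,2)='.' (+1 fires, +3 burnt)
Step 8: cell (2,2)='.' (+0 fires, +1 burnt)
  fire out at step 8

3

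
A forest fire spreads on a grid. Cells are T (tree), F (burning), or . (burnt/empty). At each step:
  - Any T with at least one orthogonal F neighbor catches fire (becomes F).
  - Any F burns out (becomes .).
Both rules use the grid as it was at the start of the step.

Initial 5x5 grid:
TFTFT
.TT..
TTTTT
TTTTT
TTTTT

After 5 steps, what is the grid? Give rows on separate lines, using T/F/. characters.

Step 1: 4 trees catch fire, 2 burn out
  F.F.F
  .FT..
  TTTTT
  TTTTT
  TTTTT
Step 2: 2 trees catch fire, 4 burn out
  .....
  ..F..
  TFTTT
  TTTTT
  TTTTT
Step 3: 3 trees catch fire, 2 burn out
  .....
  .....
  F.FTT
  TFTTT
  TTTTT
Step 4: 4 trees catch fire, 3 burn out
  .....
  .....
  ...FT
  F.FTT
  TFTTT
Step 5: 4 trees catch fire, 4 burn out
  .....
  .....
  ....F
  ...FT
  F.FTT

.....
.....
....F
...FT
F.FTT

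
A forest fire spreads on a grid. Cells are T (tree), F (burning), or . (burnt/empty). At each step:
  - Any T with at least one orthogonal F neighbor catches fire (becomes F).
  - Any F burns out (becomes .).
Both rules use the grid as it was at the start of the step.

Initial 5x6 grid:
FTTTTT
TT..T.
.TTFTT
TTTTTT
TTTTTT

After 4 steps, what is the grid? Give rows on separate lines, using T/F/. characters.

Step 1: 5 trees catch fire, 2 burn out
  .FTTTT
  FT..T.
  .TF.FT
  TTTFTT
  TTTTTT
Step 2: 8 trees catch fire, 5 burn out
  ..FTTT
  .F..F.
  .F...F
  TTF.FT
  TTTFTT
Step 3: 6 trees catch fire, 8 burn out
  ...FFT
  ......
  ......
  TF...F
  TTF.FT
Step 4: 4 trees catch fire, 6 burn out
  .....F
  ......
  ......
  F.....
  TF...F

.....F
......
......
F.....
TF...F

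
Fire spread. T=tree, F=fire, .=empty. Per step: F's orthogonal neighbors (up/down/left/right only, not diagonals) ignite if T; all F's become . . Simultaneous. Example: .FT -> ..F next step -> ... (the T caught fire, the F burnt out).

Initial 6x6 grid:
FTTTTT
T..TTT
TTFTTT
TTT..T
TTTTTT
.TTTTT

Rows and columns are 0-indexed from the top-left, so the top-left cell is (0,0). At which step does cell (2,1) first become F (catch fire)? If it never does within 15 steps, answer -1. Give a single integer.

Step 1: cell (2,1)='F' (+5 fires, +2 burnt)
  -> target ignites at step 1
Step 2: cell (2,1)='.' (+6 fires, +5 burnt)
Step 3: cell (2,1)='.' (+7 fires, +6 burnt)
Step 4: cell (2,1)='.' (+7 fires, +7 burnt)
Step 5: cell (2,1)='.' (+3 fires, +7 burnt)
Step 6: cell (2,1)='.' (+1 fires, +3 burnt)
Step 7: cell (2,1)='.' (+0 fires, +1 burnt)
  fire out at step 7

1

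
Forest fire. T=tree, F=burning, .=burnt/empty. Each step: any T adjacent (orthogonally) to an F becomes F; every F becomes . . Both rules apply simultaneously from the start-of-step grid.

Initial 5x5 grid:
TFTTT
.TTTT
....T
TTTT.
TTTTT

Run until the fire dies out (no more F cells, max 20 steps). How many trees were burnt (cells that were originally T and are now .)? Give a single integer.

Step 1: +3 fires, +1 burnt (F count now 3)
Step 2: +2 fires, +3 burnt (F count now 2)
Step 3: +2 fires, +2 burnt (F count now 2)
Step 4: +1 fires, +2 burnt (F count now 1)
Step 5: +1 fires, +1 burnt (F count now 1)
Step 6: +0 fires, +1 burnt (F count now 0)
Fire out after step 6
Initially T: 18, now '.': 16
Total burnt (originally-T cells now '.'): 9

Answer: 9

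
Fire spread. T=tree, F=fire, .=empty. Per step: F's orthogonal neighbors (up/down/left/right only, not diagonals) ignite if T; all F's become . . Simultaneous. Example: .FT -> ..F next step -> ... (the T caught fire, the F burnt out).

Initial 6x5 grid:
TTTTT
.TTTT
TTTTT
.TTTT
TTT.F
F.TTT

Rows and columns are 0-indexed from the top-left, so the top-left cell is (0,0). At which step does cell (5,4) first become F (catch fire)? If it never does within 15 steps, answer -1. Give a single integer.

Step 1: cell (5,4)='F' (+3 fires, +2 burnt)
  -> target ignites at step 1
Step 2: cell (5,4)='.' (+4 fires, +3 burnt)
Step 3: cell (5,4)='.' (+6 fires, +4 burnt)
Step 4: cell (5,4)='.' (+4 fires, +6 burnt)
Step 5: cell (5,4)='.' (+4 fires, +4 burnt)
Step 6: cell (5,4)='.' (+2 fires, +4 burnt)
Step 7: cell (5,4)='.' (+1 fires, +2 burnt)
Step 8: cell (5,4)='.' (+0 fires, +1 burnt)
  fire out at step 8

1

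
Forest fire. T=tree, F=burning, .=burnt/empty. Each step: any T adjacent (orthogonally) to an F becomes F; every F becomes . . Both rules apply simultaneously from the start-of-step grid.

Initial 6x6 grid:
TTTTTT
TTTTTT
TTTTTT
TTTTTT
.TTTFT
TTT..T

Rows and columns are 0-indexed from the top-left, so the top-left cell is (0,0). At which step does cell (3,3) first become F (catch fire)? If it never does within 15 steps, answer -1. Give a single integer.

Step 1: cell (3,3)='T' (+3 fires, +1 burnt)
Step 2: cell (3,3)='F' (+5 fires, +3 burnt)
  -> target ignites at step 2
Step 3: cell (3,3)='.' (+6 fires, +5 burnt)
Step 4: cell (3,3)='.' (+6 fires, +6 burnt)
Step 5: cell (3,3)='.' (+6 fires, +6 burnt)
Step 6: cell (3,3)='.' (+3 fires, +6 burnt)
Step 7: cell (3,3)='.' (+2 fires, +3 burnt)
Step 8: cell (3,3)='.' (+1 fires, +2 burnt)
Step 9: cell (3,3)='.' (+0 fires, +1 burnt)
  fire out at step 9

2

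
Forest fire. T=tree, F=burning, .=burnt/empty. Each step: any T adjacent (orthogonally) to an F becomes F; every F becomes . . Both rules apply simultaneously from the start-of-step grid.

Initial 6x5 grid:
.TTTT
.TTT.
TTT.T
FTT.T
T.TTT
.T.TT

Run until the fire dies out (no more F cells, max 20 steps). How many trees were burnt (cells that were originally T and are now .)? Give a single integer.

Answer: 20

Derivation:
Step 1: +3 fires, +1 burnt (F count now 3)
Step 2: +2 fires, +3 burnt (F count now 2)
Step 3: +3 fires, +2 burnt (F count now 3)
Step 4: +3 fires, +3 burnt (F count now 3)
Step 5: +4 fires, +3 burnt (F count now 4)
Step 6: +3 fires, +4 burnt (F count now 3)
Step 7: +2 fires, +3 burnt (F count now 2)
Step 8: +0 fires, +2 burnt (F count now 0)
Fire out after step 8
Initially T: 21, now '.': 29
Total burnt (originally-T cells now '.'): 20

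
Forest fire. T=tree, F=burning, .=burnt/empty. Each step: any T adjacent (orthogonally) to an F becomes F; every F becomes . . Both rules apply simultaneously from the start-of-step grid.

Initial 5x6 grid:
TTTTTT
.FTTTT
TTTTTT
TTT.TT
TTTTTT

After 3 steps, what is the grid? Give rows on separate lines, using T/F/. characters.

Step 1: 3 trees catch fire, 1 burn out
  TFTTTT
  ..FTTT
  TFTTTT
  TTT.TT
  TTTTTT
Step 2: 6 trees catch fire, 3 burn out
  F.FTTT
  ...FTT
  F.FTTT
  TFT.TT
  TTTTTT
Step 3: 6 trees catch fire, 6 burn out
  ...FTT
  ....FT
  ...FTT
  F.F.TT
  TFTTTT

...FTT
....FT
...FTT
F.F.TT
TFTTTT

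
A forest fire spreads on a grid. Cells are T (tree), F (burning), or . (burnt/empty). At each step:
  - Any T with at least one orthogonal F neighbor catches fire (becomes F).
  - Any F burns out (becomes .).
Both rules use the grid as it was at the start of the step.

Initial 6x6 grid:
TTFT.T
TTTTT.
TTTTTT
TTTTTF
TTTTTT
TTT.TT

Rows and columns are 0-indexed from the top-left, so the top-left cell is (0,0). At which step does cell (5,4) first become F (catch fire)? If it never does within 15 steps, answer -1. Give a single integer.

Step 1: cell (5,4)='T' (+6 fires, +2 burnt)
Step 2: cell (5,4)='T' (+8 fires, +6 burnt)
Step 3: cell (5,4)='F' (+7 fires, +8 burnt)
  -> target ignites at step 3
Step 4: cell (5,4)='.' (+3 fires, +7 burnt)
Step 5: cell (5,4)='.' (+3 fires, +3 burnt)
Step 6: cell (5,4)='.' (+2 fires, +3 burnt)
Step 7: cell (5,4)='.' (+1 fires, +2 burnt)
Step 8: cell (5,4)='.' (+0 fires, +1 burnt)
  fire out at step 8

3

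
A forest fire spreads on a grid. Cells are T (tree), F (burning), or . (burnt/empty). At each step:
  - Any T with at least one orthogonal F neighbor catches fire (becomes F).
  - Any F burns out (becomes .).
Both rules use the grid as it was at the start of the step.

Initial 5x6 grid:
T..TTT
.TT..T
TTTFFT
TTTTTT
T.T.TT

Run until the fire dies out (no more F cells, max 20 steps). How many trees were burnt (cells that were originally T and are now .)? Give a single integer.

Answer: 20

Derivation:
Step 1: +4 fires, +2 burnt (F count now 4)
Step 2: +6 fires, +4 burnt (F count now 6)
Step 3: +6 fires, +6 burnt (F count now 6)
Step 4: +2 fires, +6 burnt (F count now 2)
Step 5: +2 fires, +2 burnt (F count now 2)
Step 6: +0 fires, +2 burnt (F count now 0)
Fire out after step 6
Initially T: 21, now '.': 29
Total burnt (originally-T cells now '.'): 20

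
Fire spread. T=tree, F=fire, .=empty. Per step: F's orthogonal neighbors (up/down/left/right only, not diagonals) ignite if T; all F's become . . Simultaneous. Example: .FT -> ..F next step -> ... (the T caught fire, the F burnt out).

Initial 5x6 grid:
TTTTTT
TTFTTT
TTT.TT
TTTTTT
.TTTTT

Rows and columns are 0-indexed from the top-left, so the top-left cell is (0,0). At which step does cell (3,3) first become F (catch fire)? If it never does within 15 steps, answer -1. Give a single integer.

Step 1: cell (3,3)='T' (+4 fires, +1 burnt)
Step 2: cell (3,3)='T' (+6 fires, +4 burnt)
Step 3: cell (3,3)='F' (+8 fires, +6 burnt)
  -> target ignites at step 3
Step 4: cell (3,3)='.' (+6 fires, +8 burnt)
Step 5: cell (3,3)='.' (+2 fires, +6 burnt)
Step 6: cell (3,3)='.' (+1 fires, +2 burnt)
Step 7: cell (3,3)='.' (+0 fires, +1 burnt)
  fire out at step 7

3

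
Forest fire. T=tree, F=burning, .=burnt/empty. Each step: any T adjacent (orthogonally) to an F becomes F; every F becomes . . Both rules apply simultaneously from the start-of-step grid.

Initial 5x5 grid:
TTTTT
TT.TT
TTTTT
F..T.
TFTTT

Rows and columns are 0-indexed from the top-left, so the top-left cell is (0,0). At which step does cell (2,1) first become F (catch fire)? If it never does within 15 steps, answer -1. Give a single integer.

Step 1: cell (2,1)='T' (+3 fires, +2 burnt)
Step 2: cell (2,1)='F' (+3 fires, +3 burnt)
  -> target ignites at step 2
Step 3: cell (2,1)='.' (+5 fires, +3 burnt)
Step 4: cell (2,1)='.' (+2 fires, +5 burnt)
Step 5: cell (2,1)='.' (+3 fires, +2 burnt)
Step 6: cell (2,1)='.' (+2 fires, +3 burnt)
Step 7: cell (2,1)='.' (+1 fires, +2 burnt)
Step 8: cell (2,1)='.' (+0 fires, +1 burnt)
  fire out at step 8

2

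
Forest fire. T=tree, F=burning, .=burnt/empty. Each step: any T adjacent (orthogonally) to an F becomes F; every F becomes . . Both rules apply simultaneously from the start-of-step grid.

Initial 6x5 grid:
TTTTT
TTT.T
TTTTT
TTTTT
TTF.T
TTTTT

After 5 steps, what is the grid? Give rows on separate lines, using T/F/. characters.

Step 1: 3 trees catch fire, 1 burn out
  TTTTT
  TTT.T
  TTTTT
  TTFTT
  TF..T
  TTFTT
Step 2: 6 trees catch fire, 3 burn out
  TTTTT
  TTT.T
  TTFTT
  TF.FT
  F...T
  TF.FT
Step 3: 7 trees catch fire, 6 burn out
  TTTTT
  TTF.T
  TF.FT
  F...F
  ....T
  F...F
Step 4: 5 trees catch fire, 7 burn out
  TTFTT
  TF..T
  F...F
  .....
  ....F
  .....
Step 5: 4 trees catch fire, 5 burn out
  TF.FT
  F...F
  .....
  .....
  .....
  .....

TF.FT
F...F
.....
.....
.....
.....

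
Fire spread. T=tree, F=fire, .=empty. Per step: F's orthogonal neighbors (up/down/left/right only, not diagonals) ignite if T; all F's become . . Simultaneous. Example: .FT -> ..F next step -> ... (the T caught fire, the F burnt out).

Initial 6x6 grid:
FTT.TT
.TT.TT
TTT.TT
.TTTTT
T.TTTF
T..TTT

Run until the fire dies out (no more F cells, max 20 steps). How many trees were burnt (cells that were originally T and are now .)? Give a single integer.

Answer: 24

Derivation:
Step 1: +4 fires, +2 burnt (F count now 4)
Step 2: +6 fires, +4 burnt (F count now 6)
Step 3: +7 fires, +6 burnt (F count now 7)
Step 4: +6 fires, +7 burnt (F count now 6)
Step 5: +1 fires, +6 burnt (F count now 1)
Step 6: +0 fires, +1 burnt (F count now 0)
Fire out after step 6
Initially T: 26, now '.': 34
Total burnt (originally-T cells now '.'): 24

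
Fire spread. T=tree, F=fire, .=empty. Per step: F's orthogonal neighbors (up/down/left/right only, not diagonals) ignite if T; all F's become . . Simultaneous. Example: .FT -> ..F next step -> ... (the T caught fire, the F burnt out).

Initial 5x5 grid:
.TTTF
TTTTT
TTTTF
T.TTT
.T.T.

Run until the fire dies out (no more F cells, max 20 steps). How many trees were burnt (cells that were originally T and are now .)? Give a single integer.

Answer: 17

Derivation:
Step 1: +4 fires, +2 burnt (F count now 4)
Step 2: +4 fires, +4 burnt (F count now 4)
Step 3: +5 fires, +4 burnt (F count now 5)
Step 4: +2 fires, +5 burnt (F count now 2)
Step 5: +2 fires, +2 burnt (F count now 2)
Step 6: +0 fires, +2 burnt (F count now 0)
Fire out after step 6
Initially T: 18, now '.': 24
Total burnt (originally-T cells now '.'): 17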